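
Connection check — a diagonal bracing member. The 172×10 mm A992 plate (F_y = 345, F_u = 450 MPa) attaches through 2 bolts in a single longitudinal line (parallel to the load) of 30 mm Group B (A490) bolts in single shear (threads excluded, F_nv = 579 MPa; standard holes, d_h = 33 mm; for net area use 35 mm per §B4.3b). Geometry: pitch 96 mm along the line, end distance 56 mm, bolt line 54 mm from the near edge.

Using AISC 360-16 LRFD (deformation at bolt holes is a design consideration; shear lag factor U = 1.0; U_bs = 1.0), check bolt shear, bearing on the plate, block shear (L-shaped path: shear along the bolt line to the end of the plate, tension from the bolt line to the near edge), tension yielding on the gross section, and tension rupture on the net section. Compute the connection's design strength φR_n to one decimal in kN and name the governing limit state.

Bolt shear: A_b = π(30)²/4 = 706.86 mm². φR_n = 0.75 × 579 × 706.86 × 2 × 1 = 613.9 kN.
Bearing (10 mm plate, F_u = 450 MPa): end bolts L_c = 56 − 33/2 = 39.5, R_n = min(1.2×39.5×10×450, 2.4×30×10×450) = 213.3 kN/bolt; interior L_c = 96 − 33 = 63, R_n = 324 kN/bolt. φR_n = 0.75 × (1×213.3 + 1×324) = 403.0 kN.
Block shear: shear path 1×[56+1×96] = 1×152 mm, A_gv = 1520, A_nv = 1×(152 − 1.5×35)×10 = 995 mm²; tension to near edge: (54 − 0.5×35)×10 = 365 mm². R_n = min(0.6×450×995, 0.6×345×1520) + 1.0×450×365 = min(268.65, 314.64) + 164.25 = 432.9 kN. φR_n = 0.75 × 432.9 = 324.7 kN.
Tension yield (gross): A_g = 172×10 = 1720 mm². φR_n = 0.90 × 345 × 1720 = 534.1 kN.
Tension rupture (net): A_n = (172 − 1×35)×10 = 1370 mm² (U = 1.0, A_e = A_n). φR_n = 0.75 × 450 × 1370 = 462.4 kN.
Governing: min(613.9, 403.0, 324.7, 534.1, 462.4) = 324.7 kN → block shear.

324.7 kN (block shear governs)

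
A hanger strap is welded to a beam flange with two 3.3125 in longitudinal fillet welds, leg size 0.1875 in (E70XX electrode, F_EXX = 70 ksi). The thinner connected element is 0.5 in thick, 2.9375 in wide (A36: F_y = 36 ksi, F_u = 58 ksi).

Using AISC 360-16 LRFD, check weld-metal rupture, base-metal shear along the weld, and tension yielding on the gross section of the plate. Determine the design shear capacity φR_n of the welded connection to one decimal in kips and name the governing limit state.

Weld metal: throat = 0.707×0.1875 = 0.13256 in, L = 2×3.3125 = 6.625 in. φR_n = 0.75 × 0.6 × 70 × 0.13256 × 6.625 = 27.7 kips.
Base metal shear (0.5 in plate): yield φR_n = 1.0×0.6×36×0.5×6.625 = 71.6 kips; rupture φR_n = 0.75×0.6×58×0.5×6.625 = 86.5 kips; take 71.6 kips (yield).
Tension yield (gross): A_g = 2.9375×0.5 = 1.4688 in². φR_n = 0.90 × 36 × 1.4688 = 47.6 kips.
Governing: min(27.7, 71.6, 47.6) = 27.7 kips → weld metal.

27.7 kips (weld metal governs)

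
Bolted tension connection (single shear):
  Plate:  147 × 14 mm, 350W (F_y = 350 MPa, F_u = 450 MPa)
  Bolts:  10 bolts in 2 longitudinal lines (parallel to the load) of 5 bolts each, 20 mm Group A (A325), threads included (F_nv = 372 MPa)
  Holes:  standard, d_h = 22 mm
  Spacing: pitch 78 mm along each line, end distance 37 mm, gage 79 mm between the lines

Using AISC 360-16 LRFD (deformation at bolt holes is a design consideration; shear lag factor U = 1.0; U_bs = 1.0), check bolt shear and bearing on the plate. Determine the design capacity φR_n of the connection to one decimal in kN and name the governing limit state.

Bolt shear: A_b = π(20)²/4 = 314.16 mm². φR_n = 0.75 × 372 × 314.16 × 10 × 1 = 876.5 kN.
Bearing (14 mm plate, F_u = 450 MPa): end bolts L_c = 37 − 22/2 = 26, R_n = min(1.2×26×14×450, 2.4×20×14×450) = 196.56 kN/bolt; interior L_c = 78 − 22 = 56, R_n = 302.4 kN/bolt. φR_n = 0.75 × (2×196.56 + 8×302.4) = 2109.2 kN.
Governing: min(876.5, 2109.2) = 876.5 kN → bolt shear.

876.5 kN (bolt shear governs)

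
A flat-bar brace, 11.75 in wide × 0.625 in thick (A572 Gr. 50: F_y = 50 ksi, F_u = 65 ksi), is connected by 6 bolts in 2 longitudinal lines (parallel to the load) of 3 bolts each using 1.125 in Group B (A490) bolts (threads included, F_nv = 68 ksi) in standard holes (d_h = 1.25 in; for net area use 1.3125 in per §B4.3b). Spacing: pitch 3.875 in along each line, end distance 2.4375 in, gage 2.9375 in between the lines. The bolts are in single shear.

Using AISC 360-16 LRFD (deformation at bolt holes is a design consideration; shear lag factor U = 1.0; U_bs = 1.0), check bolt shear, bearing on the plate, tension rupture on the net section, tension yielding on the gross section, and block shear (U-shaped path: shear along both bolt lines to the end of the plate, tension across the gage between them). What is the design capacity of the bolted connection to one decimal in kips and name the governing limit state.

Bolt shear: A_b = π(1.125)²/4 = 0.99402 in². φR_n = 0.75 × 68 × 0.99402 × 6 × 1 = 304.2 kips.
Bearing (0.625 in plate, F_u = 65 ksi): end bolts L_c = 2.4375 − 1.25/2 = 1.8125, R_n = min(1.2×1.8125×0.625×65, 2.4×1.125×0.625×65) = 88.359 kips/bolt; interior L_c = 3.875 − 1.25 = 2.625, R_n = 109.69 kips/bolt. φR_n = 0.75 × (2×88.359 + 4×109.69) = 461.6 kips.
Tension rupture (net): A_n = (11.75 − 2×1.3125)×0.625 = 5.7031 in² (U = 1.0, A_e = A_n). φR_n = 0.75 × 65 × 5.7031 = 278.0 kips.
Tension yield (gross): A_g = 11.75×0.625 = 7.3438 in². φR_n = 0.90 × 50 × 7.3438 = 330.5 kips.
Block shear: shear path 2×[2.4375+2×3.875] = 2×10.1875 in, A_gv = 12.734, A_nv = 2×(10.1875 − 2.5×1.3125)×0.625 = 8.6328 in²; tension across gage: (2.9375 − 1×1.3125)×0.625 = 1.0156 in². R_n = min(0.6×65×8.6328, 0.6×50×12.734) + 1.0×65×1.0156 = min(336.68, 382.02) + 66.014 = 402.69 kips. φR_n = 0.75 × 402.69 = 302.0 kips.
Governing: min(304.2, 461.6, 278.0, 330.5, 302.0) = 278.0 kips → net-section rupture.

278.0 kips (net-section rupture governs)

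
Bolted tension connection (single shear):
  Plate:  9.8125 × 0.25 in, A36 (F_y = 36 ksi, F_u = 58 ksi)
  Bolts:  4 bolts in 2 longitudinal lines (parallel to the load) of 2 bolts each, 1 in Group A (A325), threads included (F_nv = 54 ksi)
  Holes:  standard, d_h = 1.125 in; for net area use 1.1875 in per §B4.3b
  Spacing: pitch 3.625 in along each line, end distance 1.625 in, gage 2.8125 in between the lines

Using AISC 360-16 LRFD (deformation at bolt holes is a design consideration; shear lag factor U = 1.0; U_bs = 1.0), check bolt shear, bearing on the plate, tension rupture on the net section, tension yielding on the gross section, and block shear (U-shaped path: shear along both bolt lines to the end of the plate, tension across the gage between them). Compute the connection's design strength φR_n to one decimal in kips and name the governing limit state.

60.2 kips (block shear governs)

Bolt shear: A_b = π(1)²/4 = 0.7854 in². φR_n = 0.75 × 54 × 0.7854 × 4 × 1 = 127.2 kips.
Bearing (0.25 in plate, F_u = 58 ksi): end bolts L_c = 1.625 − 1.125/2 = 1.0625, R_n = min(1.2×1.0625×0.25×58, 2.4×1×0.25×58) = 18.488 kips/bolt; interior L_c = 3.625 − 1.125 = 2.5, R_n = 34.8 kips/bolt. φR_n = 0.75 × (2×18.488 + 2×34.8) = 79.9 kips.
Tension rupture (net): A_n = (9.8125 − 2×1.1875)×0.25 = 1.8594 in² (U = 1.0, A_e = A_n). φR_n = 0.75 × 58 × 1.8594 = 80.9 kips.
Tension yield (gross): A_g = 9.8125×0.25 = 2.4531 in². φR_n = 0.90 × 36 × 2.4531 = 79.5 kips.
Block shear: shear path 2×[1.625+1×3.625] = 2×5.25 in, A_gv = 2.625, A_nv = 2×(5.25 − 1.5×1.1875)×0.25 = 1.7344 in²; tension across gage: (2.8125 − 1×1.1875)×0.25 = 0.40625 in². R_n = min(0.6×58×1.7344, 0.6×36×2.625) + 1.0×58×0.40625 = min(60.357, 56.7) + 23.563 = 80.263 kips. φR_n = 0.75 × 80.263 = 60.2 kips.
Governing: min(127.2, 79.9, 80.9, 79.5, 60.2) = 60.2 kips → block shear.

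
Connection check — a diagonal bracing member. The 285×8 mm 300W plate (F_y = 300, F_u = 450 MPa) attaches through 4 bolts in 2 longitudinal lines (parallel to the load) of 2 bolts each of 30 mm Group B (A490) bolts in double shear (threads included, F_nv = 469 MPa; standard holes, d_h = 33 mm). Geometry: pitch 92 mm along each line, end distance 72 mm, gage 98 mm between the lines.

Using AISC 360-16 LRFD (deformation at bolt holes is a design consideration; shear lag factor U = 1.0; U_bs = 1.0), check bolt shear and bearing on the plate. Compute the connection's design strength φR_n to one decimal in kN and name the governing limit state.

742.0 kN (bearing governs)

Bolt shear: A_b = π(30)²/4 = 706.86 mm². φR_n = 0.75 × 469 × 706.86 × 4 × 2 = 1989.1 kN.
Bearing (8 mm plate, F_u = 450 MPa): end bolts L_c = 72 − 33/2 = 55.5, R_n = min(1.2×55.5×8×450, 2.4×30×8×450) = 239.76 kN/bolt; interior L_c = 92 − 33 = 59, R_n = 254.88 kN/bolt. φR_n = 0.75 × (2×239.76 + 2×254.88) = 742.0 kN.
Governing: min(1989.1, 742.0) = 742.0 kN → bearing.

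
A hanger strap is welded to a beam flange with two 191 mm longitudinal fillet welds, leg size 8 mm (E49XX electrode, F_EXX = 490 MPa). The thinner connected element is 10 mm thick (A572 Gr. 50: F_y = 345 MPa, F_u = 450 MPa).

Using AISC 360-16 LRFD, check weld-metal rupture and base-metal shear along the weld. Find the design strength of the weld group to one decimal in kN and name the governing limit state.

476.4 kN (weld metal governs)

Weld metal: throat = 0.707×8 = 5.656 mm, L = 2×191 = 382 mm. φR_n = 0.75 × 0.6 × 490 × 5.656 × 382 = 476.4 kN.
Base metal shear (10 mm plate): yield φR_n = 1.0×0.6×345×10×382 = 790.7 kN; rupture φR_n = 0.75×0.6×450×10×382 = 773.6 kN; take 773.6 kN (rupture).
Governing: min(476.4, 773.6) = 476.4 kN → weld metal.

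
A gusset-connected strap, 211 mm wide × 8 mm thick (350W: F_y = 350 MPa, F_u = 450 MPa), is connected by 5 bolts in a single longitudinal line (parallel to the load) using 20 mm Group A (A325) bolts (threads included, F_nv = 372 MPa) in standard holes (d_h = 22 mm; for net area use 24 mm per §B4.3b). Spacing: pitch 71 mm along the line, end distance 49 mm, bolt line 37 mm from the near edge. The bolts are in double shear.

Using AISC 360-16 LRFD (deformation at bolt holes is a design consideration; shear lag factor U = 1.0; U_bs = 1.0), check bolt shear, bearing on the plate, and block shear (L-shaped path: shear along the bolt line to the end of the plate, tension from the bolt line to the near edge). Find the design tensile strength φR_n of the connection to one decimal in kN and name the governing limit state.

Bolt shear: A_b = π(20)²/4 = 314.16 mm². φR_n = 0.75 × 372 × 314.16 × 5 × 2 = 876.5 kN.
Bearing (8 mm plate, F_u = 450 MPa): end bolts L_c = 49 − 22/2 = 38, R_n = min(1.2×38×8×450, 2.4×20×8×450) = 164.16 kN/bolt; interior L_c = 71 − 22 = 49, R_n = 172.8 kN/bolt. φR_n = 0.75 × (1×164.16 + 4×172.8) = 641.5 kN.
Block shear: shear path 1×[49+4×71] = 1×333 mm, A_gv = 2664, A_nv = 1×(333 − 4.5×24)×8 = 1800 mm²; tension to near edge: (37 − 0.5×24)×8 = 200 mm². R_n = min(0.6×450×1800, 0.6×350×2664) + 1.0×450×200 = min(486, 559.44) + 90 = 576 kN. φR_n = 0.75 × 576 = 432.0 kN.
Governing: min(876.5, 641.5, 432.0) = 432.0 kN → block shear.

432.0 kN (block shear governs)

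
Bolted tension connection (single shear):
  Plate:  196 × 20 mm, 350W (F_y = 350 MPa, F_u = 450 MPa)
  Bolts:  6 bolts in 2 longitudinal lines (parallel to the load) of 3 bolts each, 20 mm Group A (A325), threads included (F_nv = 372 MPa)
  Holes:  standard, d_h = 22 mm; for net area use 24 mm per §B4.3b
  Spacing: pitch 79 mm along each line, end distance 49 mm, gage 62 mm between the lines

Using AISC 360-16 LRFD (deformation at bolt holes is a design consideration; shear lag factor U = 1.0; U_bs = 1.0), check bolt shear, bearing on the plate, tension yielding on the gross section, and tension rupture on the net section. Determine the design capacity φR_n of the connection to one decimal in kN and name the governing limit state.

Bolt shear: A_b = π(20)²/4 = 314.16 mm². φR_n = 0.75 × 372 × 314.16 × 6 × 1 = 525.9 kN.
Bearing (20 mm plate, F_u = 450 MPa): end bolts L_c = 49 − 22/2 = 38, R_n = min(1.2×38×20×450, 2.4×20×20×450) = 410.4 kN/bolt; interior L_c = 79 − 22 = 57, R_n = 432 kN/bolt. φR_n = 0.75 × (2×410.4 + 4×432) = 1911.6 kN.
Tension yield (gross): A_g = 196×20 = 3920 mm². φR_n = 0.90 × 350 × 3920 = 1234.8 kN.
Tension rupture (net): A_n = (196 − 2×24)×20 = 2960 mm² (U = 1.0, A_e = A_n). φR_n = 0.75 × 450 × 2960 = 999.0 kN.
Governing: min(525.9, 1911.6, 1234.8, 999.0) = 525.9 kN → bolt shear.

525.9 kN (bolt shear governs)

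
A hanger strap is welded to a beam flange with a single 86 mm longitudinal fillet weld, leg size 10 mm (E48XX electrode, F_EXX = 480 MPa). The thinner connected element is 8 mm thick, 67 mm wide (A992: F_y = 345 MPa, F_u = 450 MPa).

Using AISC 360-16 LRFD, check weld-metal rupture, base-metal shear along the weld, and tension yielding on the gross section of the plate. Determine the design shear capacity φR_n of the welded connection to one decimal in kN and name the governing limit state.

131.3 kN (weld metal governs)

Weld metal: throat = 0.707×10 = 7.07 mm, L = 86 mm. φR_n = 0.75 × 0.6 × 480 × 7.07 × 86 = 131.3 kN.
Base metal shear (8 mm plate): yield φR_n = 1.0×0.6×345×8×86 = 142.4 kN; rupture φR_n = 0.75×0.6×450×8×86 = 139.3 kN; take 139.3 kN (rupture).
Tension yield (gross): A_g = 67×8 = 536 mm². φR_n = 0.90 × 345 × 536 = 166.4 kN.
Governing: min(131.3, 139.3, 166.4) = 131.3 kN → weld metal.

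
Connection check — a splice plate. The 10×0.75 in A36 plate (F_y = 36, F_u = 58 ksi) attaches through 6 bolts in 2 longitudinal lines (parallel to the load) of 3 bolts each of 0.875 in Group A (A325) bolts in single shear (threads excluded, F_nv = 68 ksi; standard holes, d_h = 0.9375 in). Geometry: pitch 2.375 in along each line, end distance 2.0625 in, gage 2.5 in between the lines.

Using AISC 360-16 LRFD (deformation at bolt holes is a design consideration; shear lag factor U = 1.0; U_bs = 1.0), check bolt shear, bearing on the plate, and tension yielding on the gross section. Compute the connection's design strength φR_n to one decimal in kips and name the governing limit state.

Bolt shear: A_b = π(0.875)²/4 = 0.60132 in². φR_n = 0.75 × 68 × 0.60132 × 6 × 1 = 184.0 kips.
Bearing (0.75 in plate, F_u = 58 ksi): end bolts L_c = 2.0625 − 0.9375/2 = 1.59375, R_n = min(1.2×1.59375×0.75×58, 2.4×0.875×0.75×58) = 83.194 kips/bolt; interior L_c = 2.375 − 0.9375 = 1.4375, R_n = 75.038 kips/bolt. φR_n = 0.75 × (2×83.194 + 4×75.038) = 349.9 kips.
Tension yield (gross): A_g = 10×0.75 = 7.5 in². φR_n = 0.90 × 36 × 7.5 = 243.0 kips.
Governing: min(184.0, 349.9, 243.0) = 184.0 kips → bolt shear.

184.0 kips (bolt shear governs)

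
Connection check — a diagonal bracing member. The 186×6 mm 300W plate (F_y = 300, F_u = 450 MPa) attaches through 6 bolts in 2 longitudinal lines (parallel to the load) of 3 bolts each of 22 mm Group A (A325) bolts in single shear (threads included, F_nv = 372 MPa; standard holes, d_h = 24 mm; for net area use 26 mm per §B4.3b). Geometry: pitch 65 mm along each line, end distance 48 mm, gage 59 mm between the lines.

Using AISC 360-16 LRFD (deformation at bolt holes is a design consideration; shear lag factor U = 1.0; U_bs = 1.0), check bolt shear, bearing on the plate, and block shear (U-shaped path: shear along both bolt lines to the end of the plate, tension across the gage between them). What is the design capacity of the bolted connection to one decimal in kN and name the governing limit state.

Bolt shear: A_b = π(22)²/4 = 380.13 mm². φR_n = 0.75 × 372 × 380.13 × 6 × 1 = 636.3 kN.
Bearing (6 mm plate, F_u = 450 MPa): end bolts L_c = 48 − 24/2 = 36, R_n = min(1.2×36×6×450, 2.4×22×6×450) = 116.64 kN/bolt; interior L_c = 65 − 24 = 41, R_n = 132.84 kN/bolt. φR_n = 0.75 × (2×116.64 + 4×132.84) = 573.5 kN.
Block shear: shear path 2×[48+2×65] = 2×178 mm, A_gv = 2136, A_nv = 2×(178 − 2.5×26)×6 = 1356 mm²; tension across gage: (59 − 1×26)×6 = 198 mm². R_n = min(0.6×450×1356, 0.6×300×2136) + 1.0×450×198 = min(366.12, 384.48) + 89.1 = 455.22 kN. φR_n = 0.75 × 455.22 = 341.4 kN.
Governing: min(636.3, 573.5, 341.4) = 341.4 kN → block shear.

341.4 kN (block shear governs)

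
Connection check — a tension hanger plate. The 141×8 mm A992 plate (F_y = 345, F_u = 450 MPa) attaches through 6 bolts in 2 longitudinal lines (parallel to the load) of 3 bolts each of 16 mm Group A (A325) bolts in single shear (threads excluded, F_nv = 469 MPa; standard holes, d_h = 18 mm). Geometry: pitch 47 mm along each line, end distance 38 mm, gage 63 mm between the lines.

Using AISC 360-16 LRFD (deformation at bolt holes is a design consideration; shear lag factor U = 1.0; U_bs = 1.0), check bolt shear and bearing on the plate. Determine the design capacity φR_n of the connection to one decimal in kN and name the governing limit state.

Bolt shear: A_b = π(16)²/4 = 201.06 mm². φR_n = 0.75 × 469 × 201.06 × 6 × 1 = 424.3 kN.
Bearing (8 mm plate, F_u = 450 MPa): end bolts L_c = 38 − 18/2 = 29, R_n = min(1.2×29×8×450, 2.4×16×8×450) = 125.28 kN/bolt; interior L_c = 47 − 18 = 29, R_n = 125.28 kN/bolt. φR_n = 0.75 × (2×125.28 + 4×125.28) = 563.8 kN.
Governing: min(424.3, 563.8) = 424.3 kN → bolt shear.

424.3 kN (bolt shear governs)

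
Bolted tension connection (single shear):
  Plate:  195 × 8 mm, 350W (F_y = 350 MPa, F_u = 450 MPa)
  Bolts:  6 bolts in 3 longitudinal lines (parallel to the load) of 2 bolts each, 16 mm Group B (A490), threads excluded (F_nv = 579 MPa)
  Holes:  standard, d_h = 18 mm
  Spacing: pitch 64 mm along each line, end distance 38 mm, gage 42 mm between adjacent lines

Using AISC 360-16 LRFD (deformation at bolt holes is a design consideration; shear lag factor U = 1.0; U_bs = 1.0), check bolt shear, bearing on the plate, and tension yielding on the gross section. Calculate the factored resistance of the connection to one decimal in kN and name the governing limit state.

491.4 kN (gross-section yield governs)

Bolt shear: A_b = π(16)²/4 = 201.06 mm². φR_n = 0.75 × 579 × 201.06 × 6 × 1 = 523.9 kN.
Bearing (8 mm plate, F_u = 450 MPa): end bolts L_c = 38 − 18/2 = 29, R_n = min(1.2×29×8×450, 2.4×16×8×450) = 125.28 kN/bolt; interior L_c = 64 − 18 = 46, R_n = 138.24 kN/bolt. φR_n = 0.75 × (3×125.28 + 3×138.24) = 592.9 kN.
Tension yield (gross): A_g = 195×8 = 1560 mm². φR_n = 0.90 × 350 × 1560 = 491.4 kN.
Governing: min(523.9, 592.9, 491.4) = 491.4 kN → gross-section yield.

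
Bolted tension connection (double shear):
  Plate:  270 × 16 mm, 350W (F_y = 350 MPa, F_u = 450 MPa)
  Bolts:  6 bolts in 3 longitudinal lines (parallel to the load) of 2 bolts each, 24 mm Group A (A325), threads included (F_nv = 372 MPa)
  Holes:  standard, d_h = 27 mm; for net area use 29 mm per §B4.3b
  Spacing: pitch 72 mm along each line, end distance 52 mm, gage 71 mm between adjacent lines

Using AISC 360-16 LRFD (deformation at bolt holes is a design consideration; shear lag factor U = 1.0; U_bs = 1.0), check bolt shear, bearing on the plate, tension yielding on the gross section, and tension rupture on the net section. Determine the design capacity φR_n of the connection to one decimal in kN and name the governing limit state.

988.2 kN (net-section rupture governs)

Bolt shear: A_b = π(24)²/4 = 452.39 mm². φR_n = 0.75 × 372 × 452.39 × 6 × 2 = 1514.6 kN.
Bearing (16 mm plate, F_u = 450 MPa): end bolts L_c = 52 − 27/2 = 38.5, R_n = min(1.2×38.5×16×450, 2.4×24×16×450) = 332.64 kN/bolt; interior L_c = 72 − 27 = 45, R_n = 388.8 kN/bolt. φR_n = 0.75 × (3×332.64 + 3×388.8) = 1623.2 kN.
Tension yield (gross): A_g = 270×16 = 4320 mm². φR_n = 0.90 × 350 × 4320 = 1360.8 kN.
Tension rupture (net): A_n = (270 − 3×29)×16 = 2928 mm² (U = 1.0, A_e = A_n). φR_n = 0.75 × 450 × 2928 = 988.2 kN.
Governing: min(1514.6, 1623.2, 1360.8, 988.2) = 988.2 kN → net-section rupture.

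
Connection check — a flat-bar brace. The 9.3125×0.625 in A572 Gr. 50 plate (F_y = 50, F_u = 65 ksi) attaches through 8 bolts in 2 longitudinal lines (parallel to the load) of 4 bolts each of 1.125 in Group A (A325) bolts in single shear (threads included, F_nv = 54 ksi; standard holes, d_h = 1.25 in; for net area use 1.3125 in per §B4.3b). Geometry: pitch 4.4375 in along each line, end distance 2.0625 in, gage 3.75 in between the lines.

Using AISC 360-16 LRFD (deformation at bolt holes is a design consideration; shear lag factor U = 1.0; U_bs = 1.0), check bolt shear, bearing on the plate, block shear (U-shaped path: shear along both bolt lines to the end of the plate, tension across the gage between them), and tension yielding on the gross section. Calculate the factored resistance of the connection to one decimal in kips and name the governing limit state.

Bolt shear: A_b = π(1.125)²/4 = 0.99402 in². φR_n = 0.75 × 54 × 0.99402 × 8 × 1 = 322.1 kips.
Bearing (0.625 in plate, F_u = 65 ksi): end bolts L_c = 2.0625 − 1.25/2 = 1.4375, R_n = min(1.2×1.4375×0.625×65, 2.4×1.125×0.625×65) = 70.078 kips/bolt; interior L_c = 4.4375 − 1.25 = 3.1875, R_n = 109.69 kips/bolt. φR_n = 0.75 × (2×70.078 + 6×109.69) = 598.7 kips.
Block shear: shear path 2×[2.0625+3×4.4375] = 2×15.375 in, A_gv = 19.219, A_nv = 2×(15.375 − 3.5×1.3125)×0.625 = 13.477 in²; tension across gage: (3.75 − 1×1.3125)×0.625 = 1.5234 in². R_n = min(0.6×65×13.477, 0.6×50×19.219) + 1.0×65×1.5234 = min(525.6, 576.57) + 99.021 = 624.62 kips. φR_n = 0.75 × 624.62 = 468.5 kips.
Tension yield (gross): A_g = 9.3125×0.625 = 5.8203 in². φR_n = 0.90 × 50 × 5.8203 = 261.9 kips.
Governing: min(322.1, 598.7, 468.5, 261.9) = 261.9 kips → gross-section yield.

261.9 kips (gross-section yield governs)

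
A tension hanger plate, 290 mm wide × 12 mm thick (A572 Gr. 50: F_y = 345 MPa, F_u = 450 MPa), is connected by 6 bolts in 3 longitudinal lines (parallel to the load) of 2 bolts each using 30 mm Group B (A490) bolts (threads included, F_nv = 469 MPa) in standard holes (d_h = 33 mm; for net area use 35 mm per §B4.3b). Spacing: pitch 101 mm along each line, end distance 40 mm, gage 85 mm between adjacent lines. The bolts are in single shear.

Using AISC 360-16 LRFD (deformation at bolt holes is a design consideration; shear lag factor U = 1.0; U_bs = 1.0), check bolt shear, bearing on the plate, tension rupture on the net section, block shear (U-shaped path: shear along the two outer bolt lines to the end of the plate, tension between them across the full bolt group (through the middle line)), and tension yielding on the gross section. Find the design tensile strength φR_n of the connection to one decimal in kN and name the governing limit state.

749.3 kN (net-section rupture governs)

Bolt shear: A_b = π(30)²/4 = 706.86 mm². φR_n = 0.75 × 469 × 706.86 × 6 × 1 = 1491.8 kN.
Bearing (12 mm plate, F_u = 450 MPa): end bolts L_c = 40 − 33/2 = 23.5, R_n = min(1.2×23.5×12×450, 2.4×30×12×450) = 152.28 kN/bolt; interior L_c = 101 − 33 = 68, R_n = 388.8 kN/bolt. φR_n = 0.75 × (3×152.28 + 3×388.8) = 1217.4 kN.
Tension rupture (net): A_n = (290 − 3×35)×12 = 2220 mm² (U = 1.0, A_e = A_n). φR_n = 0.75 × 450 × 2220 = 749.3 kN.
Block shear: shear path 2×[40+1×101] = 2×141 mm, A_gv = 3384, A_nv = 2×(141 − 1.5×35)×12 = 2124 mm²; tension across gage: (170 − 2×35)×12 = 1200 mm². R_n = min(0.6×450×2124, 0.6×345×3384) + 1.0×450×1200 = min(573.48, 700.49) + 540 = 1113.5 kN. φR_n = 0.75 × 1113.5 = 835.1 kN.
Tension yield (gross): A_g = 290×12 = 3480 mm². φR_n = 0.90 × 345 × 3480 = 1080.5 kN.
Governing: min(1491.8, 1217.4, 749.3, 835.1, 1080.5) = 749.3 kN → net-section rupture.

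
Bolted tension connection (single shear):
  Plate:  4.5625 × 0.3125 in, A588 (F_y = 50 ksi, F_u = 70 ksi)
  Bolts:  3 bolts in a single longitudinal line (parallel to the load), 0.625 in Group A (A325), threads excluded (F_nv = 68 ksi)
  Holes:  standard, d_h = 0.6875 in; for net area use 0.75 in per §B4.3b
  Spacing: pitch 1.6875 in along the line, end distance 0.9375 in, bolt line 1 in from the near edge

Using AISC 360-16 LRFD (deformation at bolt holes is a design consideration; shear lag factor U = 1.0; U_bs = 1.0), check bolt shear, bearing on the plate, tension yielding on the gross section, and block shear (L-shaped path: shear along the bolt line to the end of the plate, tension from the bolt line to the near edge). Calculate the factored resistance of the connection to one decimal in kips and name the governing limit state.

34.2 kips (block shear governs)

Bolt shear: A_b = π(0.625)²/4 = 0.3068 in². φR_n = 0.75 × 68 × 0.3068 × 3 × 1 = 46.9 kips.
Bearing (0.3125 in plate, F_u = 70 ksi): end bolts L_c = 0.9375 − 0.6875/2 = 0.59375, R_n = min(1.2×0.59375×0.3125×70, 2.4×0.625×0.3125×70) = 15.586 kips/bolt; interior L_c = 1.6875 − 0.6875 = 1, R_n = 26.25 kips/bolt. φR_n = 0.75 × (1×15.586 + 2×26.25) = 51.1 kips.
Tension yield (gross): A_g = 4.5625×0.3125 = 1.4258 in². φR_n = 0.90 × 50 × 1.4258 = 64.2 kips.
Block shear: shear path 1×[0.9375+2×1.6875] = 1×4.3125 in, A_gv = 1.3477, A_nv = 1×(4.3125 − 2.5×0.75)×0.3125 = 0.76172 in²; tension to near edge: (1 − 0.5×0.75)×0.3125 = 0.19531 in². R_n = min(0.6×70×0.76172, 0.6×50×1.3477) + 1.0×70×0.19531 = min(31.992, 40.431) + 13.672 = 45.664 kips. φR_n = 0.75 × 45.664 = 34.2 kips.
Governing: min(46.9, 51.1, 64.2, 34.2) = 34.2 kips → block shear.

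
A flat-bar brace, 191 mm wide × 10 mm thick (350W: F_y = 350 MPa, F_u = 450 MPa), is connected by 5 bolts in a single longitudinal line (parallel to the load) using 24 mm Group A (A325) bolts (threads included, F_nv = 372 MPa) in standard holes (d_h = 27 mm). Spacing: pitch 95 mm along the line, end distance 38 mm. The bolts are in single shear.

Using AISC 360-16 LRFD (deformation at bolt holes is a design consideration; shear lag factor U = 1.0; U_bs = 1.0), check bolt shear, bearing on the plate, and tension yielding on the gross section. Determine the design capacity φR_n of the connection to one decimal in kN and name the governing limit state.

601.7 kN (gross-section yield governs)

Bolt shear: A_b = π(24)²/4 = 452.39 mm². φR_n = 0.75 × 372 × 452.39 × 5 × 1 = 631.1 kN.
Bearing (10 mm plate, F_u = 450 MPa): end bolts L_c = 38 − 27/2 = 24.5, R_n = min(1.2×24.5×10×450, 2.4×24×10×450) = 132.3 kN/bolt; interior L_c = 95 − 27 = 68, R_n = 259.2 kN/bolt. φR_n = 0.75 × (1×132.3 + 4×259.2) = 876.8 kN.
Tension yield (gross): A_g = 191×10 = 1910 mm². φR_n = 0.90 × 350 × 1910 = 601.7 kN.
Governing: min(631.1, 876.8, 601.7) = 601.7 kN → gross-section yield.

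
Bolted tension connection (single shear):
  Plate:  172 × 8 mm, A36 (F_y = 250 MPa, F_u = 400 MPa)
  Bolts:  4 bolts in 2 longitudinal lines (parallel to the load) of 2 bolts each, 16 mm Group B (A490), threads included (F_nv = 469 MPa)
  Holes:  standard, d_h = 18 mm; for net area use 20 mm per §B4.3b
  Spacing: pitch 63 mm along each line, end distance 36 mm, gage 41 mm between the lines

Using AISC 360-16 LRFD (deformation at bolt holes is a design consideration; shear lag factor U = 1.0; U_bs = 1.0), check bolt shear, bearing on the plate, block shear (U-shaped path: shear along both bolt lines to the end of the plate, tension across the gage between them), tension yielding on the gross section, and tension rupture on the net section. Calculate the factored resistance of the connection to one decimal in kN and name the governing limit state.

228.6 kN (block shear governs)

Bolt shear: A_b = π(16)²/4 = 201.06 mm². φR_n = 0.75 × 469 × 201.06 × 4 × 1 = 282.9 kN.
Bearing (8 mm plate, F_u = 400 MPa): end bolts L_c = 36 − 18/2 = 27, R_n = min(1.2×27×8×400, 2.4×16×8×400) = 103.68 kN/bolt; interior L_c = 63 − 18 = 45, R_n = 122.88 kN/bolt. φR_n = 0.75 × (2×103.68 + 2×122.88) = 339.8 kN.
Block shear: shear path 2×[36+1×63] = 2×99 mm, A_gv = 1584, A_nv = 2×(99 − 1.5×20)×8 = 1104 mm²; tension across gage: (41 − 1×20)×8 = 168 mm². R_n = min(0.6×400×1104, 0.6×250×1584) + 1.0×400×168 = min(264.96, 237.6) + 67.2 = 304.8 kN. φR_n = 0.75 × 304.8 = 228.6 kN.
Tension yield (gross): A_g = 172×8 = 1376 mm². φR_n = 0.90 × 250 × 1376 = 309.6 kN.
Tension rupture (net): A_n = (172 − 2×20)×8 = 1056 mm² (U = 1.0, A_e = A_n). φR_n = 0.75 × 400 × 1056 = 316.8 kN.
Governing: min(282.9, 339.8, 228.6, 309.6, 316.8) = 228.6 kN → block shear.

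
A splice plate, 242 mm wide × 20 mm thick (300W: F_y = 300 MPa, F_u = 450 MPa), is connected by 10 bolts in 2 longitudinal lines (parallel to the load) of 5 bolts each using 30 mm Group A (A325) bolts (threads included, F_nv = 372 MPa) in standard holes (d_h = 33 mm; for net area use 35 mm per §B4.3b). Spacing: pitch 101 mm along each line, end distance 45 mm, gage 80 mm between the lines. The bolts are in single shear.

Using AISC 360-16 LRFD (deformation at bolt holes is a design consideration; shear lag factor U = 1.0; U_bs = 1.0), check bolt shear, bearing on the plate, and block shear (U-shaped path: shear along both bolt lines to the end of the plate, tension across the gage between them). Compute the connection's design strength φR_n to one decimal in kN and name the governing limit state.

1972.1 kN (bolt shear governs)

Bolt shear: A_b = π(30)²/4 = 706.86 mm². φR_n = 0.75 × 372 × 706.86 × 10 × 1 = 1972.1 kN.
Bearing (20 mm plate, F_u = 450 MPa): end bolts L_c = 45 − 33/2 = 28.5, R_n = min(1.2×28.5×20×450, 2.4×30×20×450) = 307.8 kN/bolt; interior L_c = 101 − 33 = 68, R_n = 648 kN/bolt. φR_n = 0.75 × (2×307.8 + 8×648) = 4349.7 kN.
Block shear: shear path 2×[45+4×101] = 2×449 mm, A_gv = 17960, A_nv = 2×(449 − 4.5×35)×20 = 11660 mm²; tension across gage: (80 − 1×35)×20 = 900 mm². R_n = min(0.6×450×11660, 0.6×300×17960) + 1.0×450×900 = min(3148.2, 3232.8) + 405 = 3553.2 kN. φR_n = 0.75 × 3553.2 = 2664.9 kN.
Governing: min(1972.1, 4349.7, 2664.9) = 1972.1 kN → bolt shear.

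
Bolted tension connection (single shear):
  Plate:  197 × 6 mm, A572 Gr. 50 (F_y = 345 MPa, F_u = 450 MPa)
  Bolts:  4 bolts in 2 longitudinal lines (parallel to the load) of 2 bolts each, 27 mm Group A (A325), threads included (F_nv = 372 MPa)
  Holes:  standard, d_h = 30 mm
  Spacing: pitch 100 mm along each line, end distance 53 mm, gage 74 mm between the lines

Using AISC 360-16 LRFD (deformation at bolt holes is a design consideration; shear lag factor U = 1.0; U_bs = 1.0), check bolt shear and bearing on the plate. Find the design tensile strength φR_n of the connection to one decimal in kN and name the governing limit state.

Bolt shear: A_b = π(27)²/4 = 572.56 mm². φR_n = 0.75 × 372 × 572.56 × 4 × 1 = 639.0 kN.
Bearing (6 mm plate, F_u = 450 MPa): end bolts L_c = 53 − 30/2 = 38, R_n = min(1.2×38×6×450, 2.4×27×6×450) = 123.12 kN/bolt; interior L_c = 100 − 30 = 70, R_n = 174.96 kN/bolt. φR_n = 0.75 × (2×123.12 + 2×174.96) = 447.1 kN.
Governing: min(639.0, 447.1) = 447.1 kN → bearing.

447.1 kN (bearing governs)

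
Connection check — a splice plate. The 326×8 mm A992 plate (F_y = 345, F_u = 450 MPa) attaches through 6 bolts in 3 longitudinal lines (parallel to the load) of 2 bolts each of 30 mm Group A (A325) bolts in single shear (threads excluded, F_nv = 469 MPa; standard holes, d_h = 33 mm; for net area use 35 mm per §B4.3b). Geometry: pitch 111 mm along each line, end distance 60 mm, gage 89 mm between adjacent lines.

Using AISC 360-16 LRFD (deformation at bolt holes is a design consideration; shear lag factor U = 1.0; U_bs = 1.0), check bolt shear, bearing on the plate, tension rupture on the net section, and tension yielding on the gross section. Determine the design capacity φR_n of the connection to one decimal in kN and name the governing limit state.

Bolt shear: A_b = π(30)²/4 = 706.86 mm². φR_n = 0.75 × 469 × 706.86 × 6 × 1 = 1491.8 kN.
Bearing (8 mm plate, F_u = 450 MPa): end bolts L_c = 60 − 33/2 = 43.5, R_n = min(1.2×43.5×8×450, 2.4×30×8×450) = 187.92 kN/bolt; interior L_c = 111 − 33 = 78, R_n = 259.2 kN/bolt. φR_n = 0.75 × (3×187.92 + 3×259.2) = 1006.0 kN.
Tension rupture (net): A_n = (326 − 3×35)×8 = 1768 mm² (U = 1.0, A_e = A_n). φR_n = 0.75 × 450 × 1768 = 596.7 kN.
Tension yield (gross): A_g = 326×8 = 2608 mm². φR_n = 0.90 × 345 × 2608 = 809.8 kN.
Governing: min(1491.8, 1006.0, 596.7, 809.8) = 596.7 kN → net-section rupture.

596.7 kN (net-section rupture governs)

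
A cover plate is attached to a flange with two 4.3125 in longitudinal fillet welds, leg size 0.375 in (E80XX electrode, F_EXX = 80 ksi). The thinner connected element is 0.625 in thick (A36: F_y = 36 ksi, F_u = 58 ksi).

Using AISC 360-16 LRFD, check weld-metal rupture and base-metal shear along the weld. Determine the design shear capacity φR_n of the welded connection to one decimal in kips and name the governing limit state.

82.3 kips (weld metal governs)

Weld metal: throat = 0.707×0.375 = 0.26513 in, L = 2×4.3125 = 8.625 in. φR_n = 0.75 × 0.6 × 80 × 0.26513 × 8.625 = 82.3 kips.
Base metal shear (0.625 in plate): yield φR_n = 1.0×0.6×36×0.625×8.625 = 116.4 kips; rupture φR_n = 0.75×0.6×58×0.625×8.625 = 140.7 kips; take 116.4 kips (yield).
Governing: min(82.3, 116.4) = 82.3 kips → weld metal.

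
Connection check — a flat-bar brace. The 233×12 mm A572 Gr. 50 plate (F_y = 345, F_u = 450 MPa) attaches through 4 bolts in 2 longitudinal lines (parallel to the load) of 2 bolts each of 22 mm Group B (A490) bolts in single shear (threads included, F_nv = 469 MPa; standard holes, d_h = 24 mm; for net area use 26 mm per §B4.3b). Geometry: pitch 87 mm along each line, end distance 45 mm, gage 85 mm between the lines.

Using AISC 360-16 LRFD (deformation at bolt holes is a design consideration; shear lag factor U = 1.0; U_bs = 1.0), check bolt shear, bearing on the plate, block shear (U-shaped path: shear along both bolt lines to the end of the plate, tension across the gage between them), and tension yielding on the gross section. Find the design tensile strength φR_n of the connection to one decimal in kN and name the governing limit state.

Bolt shear: A_b = π(22)²/4 = 380.13 mm². φR_n = 0.75 × 469 × 380.13 × 4 × 1 = 534.8 kN.
Bearing (12 mm plate, F_u = 450 MPa): end bolts L_c = 45 − 24/2 = 33, R_n = min(1.2×33×12×450, 2.4×22×12×450) = 213.84 kN/bolt; interior L_c = 87 − 24 = 63, R_n = 285.12 kN/bolt. φR_n = 0.75 × (2×213.84 + 2×285.12) = 748.4 kN.
Block shear: shear path 2×[45+1×87] = 2×132 mm, A_gv = 3168, A_nv = 2×(132 − 1.5×26)×12 = 2232 mm²; tension across gage: (85 − 1×26)×12 = 708 mm². R_n = min(0.6×450×2232, 0.6×345×3168) + 1.0×450×708 = min(602.64, 655.78) + 318.6 = 921.24 kN. φR_n = 0.75 × 921.24 = 690.9 kN.
Tension yield (gross): A_g = 233×12 = 2796 mm². φR_n = 0.90 × 345 × 2796 = 868.2 kN.
Governing: min(534.8, 748.4, 690.9, 868.2) = 534.8 kN → bolt shear.

534.8 kN (bolt shear governs)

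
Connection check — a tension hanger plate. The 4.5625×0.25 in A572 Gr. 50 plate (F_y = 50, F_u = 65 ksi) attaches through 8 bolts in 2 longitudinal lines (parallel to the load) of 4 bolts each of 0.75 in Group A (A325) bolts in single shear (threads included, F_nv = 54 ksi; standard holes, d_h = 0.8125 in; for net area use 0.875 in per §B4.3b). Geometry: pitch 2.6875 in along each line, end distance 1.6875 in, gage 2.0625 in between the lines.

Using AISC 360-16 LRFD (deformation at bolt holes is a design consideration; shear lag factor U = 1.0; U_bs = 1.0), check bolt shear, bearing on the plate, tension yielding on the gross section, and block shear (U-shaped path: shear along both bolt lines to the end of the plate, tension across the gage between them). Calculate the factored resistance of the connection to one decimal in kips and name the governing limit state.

51.3 kips (gross-section yield governs)

Bolt shear: A_b = π(0.75)²/4 = 0.44179 in². φR_n = 0.75 × 54 × 0.44179 × 8 × 1 = 143.1 kips.
Bearing (0.25 in plate, F_u = 65 ksi): end bolts L_c = 1.6875 − 0.8125/2 = 1.28125, R_n = min(1.2×1.28125×0.25×65, 2.4×0.75×0.25×65) = 24.984 kips/bolt; interior L_c = 2.6875 − 0.8125 = 1.875, R_n = 29.25 kips/bolt. φR_n = 0.75 × (2×24.984 + 6×29.25) = 169.1 kips.
Tension yield (gross): A_g = 4.5625×0.25 = 1.1406 in². φR_n = 0.90 × 50 × 1.1406 = 51.3 kips.
Block shear: shear path 2×[1.6875+3×2.6875] = 2×9.75 in, A_gv = 4.875, A_nv = 2×(9.75 − 3.5×0.875)×0.25 = 3.3438 in²; tension across gage: (2.0625 − 1×0.875)×0.25 = 0.29688 in². R_n = min(0.6×65×3.3438, 0.6×50×4.875) + 1.0×65×0.29688 = min(130.41, 146.25) + 19.297 = 149.71 kips. φR_n = 0.75 × 149.71 = 112.3 kips.
Governing: min(143.1, 169.1, 51.3, 112.3) = 51.3 kips → gross-section yield.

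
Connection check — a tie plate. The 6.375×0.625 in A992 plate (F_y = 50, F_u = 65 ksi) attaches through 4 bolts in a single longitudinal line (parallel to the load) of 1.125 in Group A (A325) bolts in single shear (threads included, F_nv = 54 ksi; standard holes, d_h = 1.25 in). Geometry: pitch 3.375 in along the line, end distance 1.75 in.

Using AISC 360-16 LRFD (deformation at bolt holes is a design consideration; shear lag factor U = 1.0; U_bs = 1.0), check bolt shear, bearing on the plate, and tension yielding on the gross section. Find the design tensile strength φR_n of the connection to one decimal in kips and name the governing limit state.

Bolt shear: A_b = π(1.125)²/4 = 0.99402 in². φR_n = 0.75 × 54 × 0.99402 × 4 × 1 = 161.0 kips.
Bearing (0.625 in plate, F_u = 65 ksi): end bolts L_c = 1.75 − 1.25/2 = 1.125, R_n = min(1.2×1.125×0.625×65, 2.4×1.125×0.625×65) = 54.844 kips/bolt; interior L_c = 3.375 − 1.25 = 2.125, R_n = 103.59 kips/bolt. φR_n = 0.75 × (1×54.844 + 3×103.59) = 274.2 kips.
Tension yield (gross): A_g = 6.375×0.625 = 3.9844 in². φR_n = 0.90 × 50 × 3.9844 = 179.3 kips.
Governing: min(161.0, 274.2, 179.3) = 161.0 kips → bolt shear.

161.0 kips (bolt shear governs)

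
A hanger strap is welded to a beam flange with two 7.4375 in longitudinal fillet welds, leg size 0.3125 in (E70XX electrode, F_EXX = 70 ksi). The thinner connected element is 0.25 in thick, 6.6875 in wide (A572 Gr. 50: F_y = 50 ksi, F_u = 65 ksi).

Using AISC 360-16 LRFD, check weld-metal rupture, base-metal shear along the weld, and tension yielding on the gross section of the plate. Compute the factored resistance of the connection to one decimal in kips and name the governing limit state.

Weld metal: throat = 0.707×0.3125 = 0.22094 in, L = 2×7.4375 = 14.875 in. φR_n = 0.75 × 0.6 × 70 × 0.22094 × 14.875 = 103.5 kips.
Base metal shear (0.25 in plate): yield φR_n = 1.0×0.6×50×0.25×14.875 = 111.6 kips; rupture φR_n = 0.75×0.6×65×0.25×14.875 = 108.8 kips; take 108.8 kips (rupture).
Tension yield (gross): A_g = 6.6875×0.25 = 1.6719 in². φR_n = 0.90 × 50 × 1.6719 = 75.2 kips.
Governing: min(103.5, 108.8, 75.2) = 75.2 kips → gross-section yield.

75.2 kips (gross-section yield governs)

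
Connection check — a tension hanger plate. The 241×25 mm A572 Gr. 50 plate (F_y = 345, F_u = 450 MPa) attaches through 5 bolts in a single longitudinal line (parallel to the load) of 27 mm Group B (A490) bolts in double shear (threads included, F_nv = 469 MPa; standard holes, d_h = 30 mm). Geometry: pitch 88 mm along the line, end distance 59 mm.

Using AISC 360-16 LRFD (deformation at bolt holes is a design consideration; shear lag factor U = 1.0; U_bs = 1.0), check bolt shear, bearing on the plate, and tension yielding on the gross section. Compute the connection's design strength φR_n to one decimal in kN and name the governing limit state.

1870.8 kN (gross-section yield governs)

Bolt shear: A_b = π(27)²/4 = 572.56 mm². φR_n = 0.75 × 469 × 572.56 × 5 × 2 = 2014.0 kN.
Bearing (25 mm plate, F_u = 450 MPa): end bolts L_c = 59 − 30/2 = 44, R_n = min(1.2×44×25×450, 2.4×27×25×450) = 594 kN/bolt; interior L_c = 88 − 30 = 58, R_n = 729 kN/bolt. φR_n = 0.75 × (1×594 + 4×729) = 2632.5 kN.
Tension yield (gross): A_g = 241×25 = 6025 mm². φR_n = 0.90 × 345 × 6025 = 1870.8 kN.
Governing: min(2014.0, 2632.5, 1870.8) = 1870.8 kN → gross-section yield.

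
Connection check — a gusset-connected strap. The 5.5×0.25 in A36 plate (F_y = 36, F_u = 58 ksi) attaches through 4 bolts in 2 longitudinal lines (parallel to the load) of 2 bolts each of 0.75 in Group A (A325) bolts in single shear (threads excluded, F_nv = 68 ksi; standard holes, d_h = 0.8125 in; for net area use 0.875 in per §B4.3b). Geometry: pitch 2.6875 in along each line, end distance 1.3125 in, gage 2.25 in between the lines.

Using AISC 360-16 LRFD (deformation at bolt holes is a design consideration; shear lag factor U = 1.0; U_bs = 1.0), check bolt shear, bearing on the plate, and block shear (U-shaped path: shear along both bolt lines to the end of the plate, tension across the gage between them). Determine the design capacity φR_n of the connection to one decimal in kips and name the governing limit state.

47.4 kips (block shear governs)

Bolt shear: A_b = π(0.75)²/4 = 0.44179 in². φR_n = 0.75 × 68 × 0.44179 × 4 × 1 = 90.1 kips.
Bearing (0.25 in plate, F_u = 58 ksi): end bolts L_c = 1.3125 − 0.8125/2 = 0.90625, R_n = min(1.2×0.90625×0.25×58, 2.4×0.75×0.25×58) = 15.769 kips/bolt; interior L_c = 2.6875 − 0.8125 = 1.875, R_n = 26.1 kips/bolt. φR_n = 0.75 × (2×15.769 + 2×26.1) = 62.8 kips.
Block shear: shear path 2×[1.3125+1×2.6875] = 2×4 in, A_gv = 2, A_nv = 2×(4 − 1.5×0.875)×0.25 = 1.3438 in²; tension across gage: (2.25 − 1×0.875)×0.25 = 0.34375 in². R_n = min(0.6×58×1.3438, 0.6×36×2) + 1.0×58×0.34375 = min(46.764, 43.2) + 19.938 = 63.138 kips. φR_n = 0.75 × 63.138 = 47.4 kips.
Governing: min(90.1, 62.8, 47.4) = 47.4 kips → block shear.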